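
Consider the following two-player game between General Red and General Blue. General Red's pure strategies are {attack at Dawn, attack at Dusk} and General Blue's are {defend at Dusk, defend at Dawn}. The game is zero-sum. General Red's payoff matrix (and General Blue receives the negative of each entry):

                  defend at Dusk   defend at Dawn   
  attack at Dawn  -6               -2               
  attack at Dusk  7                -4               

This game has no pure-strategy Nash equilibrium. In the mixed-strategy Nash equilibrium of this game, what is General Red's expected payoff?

-38/15

General Red's indifference between attack at Dawn and attack at Dusk determines General Blue's mixing probability q:
  General Red's payoff to attack at Dawn: q·(-6) + (1−q)·(-2) = -4q - 2
  General Red's payoff to attack at Dusk: q·7 + (1−q)·(-4) = 11q - 4
  -4q - 2 = 11q - 4  ⇒  -15q = -2  ⇒  q = 2/15.
At equilibrium General Red is indifferent across rows, so General Red's payoff equals the payoff from attack at Dawn: (2/15)·(-6) + (13/15)·(-2) = -38/15.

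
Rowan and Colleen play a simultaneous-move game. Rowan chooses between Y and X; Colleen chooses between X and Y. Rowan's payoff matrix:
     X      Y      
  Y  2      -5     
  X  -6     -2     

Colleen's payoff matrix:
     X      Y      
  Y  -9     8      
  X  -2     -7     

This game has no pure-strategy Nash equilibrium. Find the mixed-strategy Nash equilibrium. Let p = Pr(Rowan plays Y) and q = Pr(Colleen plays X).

In a mixed equilibrium Colleen is indifferent between X and Y; this condition fixes p.
  Colleen's payoff to X: p·(-9) + (1−p)·(-2) = -7p - 2
  Colleen's payoff to Y: p·8 + (1−p)·(-7) = 15p - 7
  -7p - 2 = 15p - 7  ⇒  -22p = -5  ⇒  p = 5/22.
Set Rowan's expected payoff from Y equal to that from X:
  Rowan's payoff to Y: q·2 + (1−q)·(-5) = 7q - 5
  Rowan's payoff to X: q·(-6) + (1−q)·(-2) = -4q - 2
  7q - 5 = -4q - 2  ⇒  11q = 3  ⇒  q = 3/11.

p = 5/22, q = 3/11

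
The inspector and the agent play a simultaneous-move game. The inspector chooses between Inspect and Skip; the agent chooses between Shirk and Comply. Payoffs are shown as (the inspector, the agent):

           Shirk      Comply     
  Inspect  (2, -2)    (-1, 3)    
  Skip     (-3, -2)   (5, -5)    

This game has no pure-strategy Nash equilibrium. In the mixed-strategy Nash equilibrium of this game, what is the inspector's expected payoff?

Set the inspector's expected payoff from Inspect equal to that from Skip:
  the inspector's expected payoff from Inspect: q·2 + (1−q)·(-1) = 3q - 1
  the inspector's expected payoff from Skip: q·(-3) + (1−q)·5 = -8q + 5
  3q - 1 = -8q + 5  ⇒  11q = 6  ⇒  q = 6/11.
At equilibrium the inspector is indifferent across rows, so the inspector's payoff equals the payoff from Inspect: (6/11)·2 + (5/11)·(-1) = 7/11.

7/11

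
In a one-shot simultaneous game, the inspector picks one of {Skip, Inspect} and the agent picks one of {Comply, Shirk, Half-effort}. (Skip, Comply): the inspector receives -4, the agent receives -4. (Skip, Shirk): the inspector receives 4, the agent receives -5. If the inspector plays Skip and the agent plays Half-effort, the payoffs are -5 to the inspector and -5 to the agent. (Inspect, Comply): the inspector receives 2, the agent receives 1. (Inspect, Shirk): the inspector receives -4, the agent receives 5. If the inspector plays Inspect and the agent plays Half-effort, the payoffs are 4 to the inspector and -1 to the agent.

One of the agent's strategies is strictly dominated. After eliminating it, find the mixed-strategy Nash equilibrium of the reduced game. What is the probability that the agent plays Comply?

q = 4/7

The agent's strategy Half-effort is strictly dominated by Comply: -4 > -5 and 1 > -1. Eliminate Half-effort.
The inspector's indifference between Skip and Inspect determines the agent's mixing probability q:
  the inspector's expected payoff from Skip: q·(-4) + (1−q)·4 = -8q + 4
  the inspector's expected payoff from Inspect: q·2 + (1−q)·(-4) = 6q - 4
  -8q + 4 = 6q - 4  ⇒  -14q = -8  ⇒  q = 4/7.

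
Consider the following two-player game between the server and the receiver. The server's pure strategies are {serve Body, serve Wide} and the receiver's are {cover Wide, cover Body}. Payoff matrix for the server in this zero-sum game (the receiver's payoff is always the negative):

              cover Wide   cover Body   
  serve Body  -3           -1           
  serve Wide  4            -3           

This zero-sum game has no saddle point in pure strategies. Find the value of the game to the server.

v = -13/9

Set the server's expected payoff from serve Body equal to that from serve Wide:
  the server's payoff to serve Body: q·(-3) + (1−q)·(-1) = -2q - 1
  the server's payoff to serve Wide: q·4 + (1−q)·(-3) = 7q - 3
  -2q - 1 = 7q - 3  ⇒  -9q = -2  ⇒  q = 2/9.
The value is the server's expected payoff against this mix (using serve Body): (2/9)·(-3) + (7/9)·(-1) = -13/9.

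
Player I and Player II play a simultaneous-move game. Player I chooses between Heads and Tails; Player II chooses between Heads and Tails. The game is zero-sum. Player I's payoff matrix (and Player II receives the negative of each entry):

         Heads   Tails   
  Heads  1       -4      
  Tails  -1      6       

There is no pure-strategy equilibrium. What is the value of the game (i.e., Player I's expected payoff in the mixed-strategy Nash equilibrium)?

Set Player I's expected payoff from Heads equal to that from Tails:
  Player I's payoff to Heads: q·1 + (1−q)·(-4) = 5q - 4
  Player I's payoff to Tails: q·(-1) + (1−q)·6 = -7q + 6
  5q - 4 = -7q + 6  ⇒  12q = 10  ⇒  q = 5/6.
The value is Player I's expected payoff against this mix (using Heads): (5/6)·1 + (1/6)·(-4) = 1/6.

v = 1/6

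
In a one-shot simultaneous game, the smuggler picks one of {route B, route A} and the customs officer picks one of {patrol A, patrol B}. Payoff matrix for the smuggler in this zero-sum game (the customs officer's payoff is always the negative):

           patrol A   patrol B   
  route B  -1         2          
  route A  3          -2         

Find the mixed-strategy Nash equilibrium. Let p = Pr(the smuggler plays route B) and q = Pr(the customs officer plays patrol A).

In a mixed equilibrium the customs officer is indifferent between patrol A and patrol B; this condition fixes p.
  the customs officer's expected payoff from patrol A: p·1 + (1−p)·(-3) = 4p - 3
  the customs officer's expected payoff from patrol B: p·(-2) + (1−p)·2 = -4p + 2
  4p - 3 = -4p + 2  ⇒  8p = 5  ⇒  p = 5/8.
In a mixed equilibrium the smuggler is indifferent between route B and route A; this condition fixes q.
  the smuggler's payoff to route B: q·(-1) + (1−q)·2 = -3q + 2
  the smuggler's payoff to route A: q·3 + (1−q)·(-2) = 5q - 2
  -3q + 2 = 5q - 2  ⇒  -8q = -4  ⇒  q = 1/2.

p = 5/8, q = 1/2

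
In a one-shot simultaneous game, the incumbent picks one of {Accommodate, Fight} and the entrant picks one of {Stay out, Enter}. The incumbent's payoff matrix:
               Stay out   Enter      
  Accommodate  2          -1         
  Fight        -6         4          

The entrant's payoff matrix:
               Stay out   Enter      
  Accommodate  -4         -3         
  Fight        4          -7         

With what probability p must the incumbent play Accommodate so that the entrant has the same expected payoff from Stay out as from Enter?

p = 11/12

Set the entrant's expected payoff from Stay out equal to that from Enter:
  the entrant's expected payoff from Stay out: p·(-4) + (1−p)·4 = -8p + 4
  the entrant's expected payoff from Enter: p·(-3) + (1−p)·(-7) = 4p - 7
  -8p + 4 = 4p - 7  ⇒  -12p = -11  ⇒  p = 11/12.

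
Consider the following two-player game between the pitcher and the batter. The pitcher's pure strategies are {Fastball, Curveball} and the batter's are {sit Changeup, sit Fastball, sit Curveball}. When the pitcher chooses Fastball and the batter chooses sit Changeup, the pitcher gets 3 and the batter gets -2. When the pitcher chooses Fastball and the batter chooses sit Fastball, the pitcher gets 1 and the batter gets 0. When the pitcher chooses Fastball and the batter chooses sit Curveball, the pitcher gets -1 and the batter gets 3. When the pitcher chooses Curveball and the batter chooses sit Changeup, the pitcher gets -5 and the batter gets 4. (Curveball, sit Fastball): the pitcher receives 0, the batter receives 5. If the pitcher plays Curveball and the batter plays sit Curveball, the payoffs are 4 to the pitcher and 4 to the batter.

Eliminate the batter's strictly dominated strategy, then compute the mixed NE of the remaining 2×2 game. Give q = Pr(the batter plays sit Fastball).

The batter's strategy sit Changeup is strictly dominated by sit Fastball: 0 > -2 and 5 > 4. Eliminate sit Changeup.
The pitcher's indifference between Fastball and Curveball determines the batter's mixing probability q:
  the pitcher's expected payoff from Fastball: q·1 + (1−q)·(-1) = 2q - 1
  the pitcher's expected payoff from Curveball: q·0 + (1−q)·4 = -4q + 4
  2q - 1 = -4q + 4  ⇒  6q = 5  ⇒  q = 5/6.

q = 5/6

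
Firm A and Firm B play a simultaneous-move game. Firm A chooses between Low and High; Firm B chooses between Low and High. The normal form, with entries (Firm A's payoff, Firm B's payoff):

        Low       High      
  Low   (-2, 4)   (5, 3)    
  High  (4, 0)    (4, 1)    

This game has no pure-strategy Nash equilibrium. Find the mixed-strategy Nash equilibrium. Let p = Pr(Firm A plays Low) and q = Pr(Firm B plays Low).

In a mixed equilibrium Firm B is indifferent between Low and High; this condition fixes p.
  Firm B's expected payoff from Low: p·4 + (1−p)·0 = 4p
  Firm B's expected payoff from High: p·3 + (1−p)·1 = 2p + 1
  4p = 2p + 1  ⇒  2p = 1  ⇒  p = 1/2.
In a mixed equilibrium Firm A is indifferent between Low and High; this condition fixes q.
  Firm A's expected payoff from Low: q·(-2) + (1−q)·5 = -7q + 5
  Firm A's expected payoff from High: q·4 + (1−q)·4 = 4
  -7q + 5 = 4  ⇒  -7q = -1  ⇒  q = 1/7.

p = 1/2, q = 1/7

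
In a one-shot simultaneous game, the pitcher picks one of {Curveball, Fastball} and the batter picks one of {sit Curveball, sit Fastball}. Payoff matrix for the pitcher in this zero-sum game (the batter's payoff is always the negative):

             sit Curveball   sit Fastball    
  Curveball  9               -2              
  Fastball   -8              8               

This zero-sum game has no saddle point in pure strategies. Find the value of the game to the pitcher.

v = 56/27

Set the pitcher's expected payoff from Curveball equal to that from Fastball:
  the pitcher's payoff from Curveball: q·9 + (1−q)·(-2) = 11q - 2
  the pitcher's payoff from Fastball: q·(-8) + (1−q)·8 = -16q + 8
  11q - 2 = -16q + 8  ⇒  27q = 10  ⇒  q = 10/27.
The value is the pitcher's expected payoff against this mix (using Curveball): (10/27)·9 + (17/27)·(-2) = 56/27.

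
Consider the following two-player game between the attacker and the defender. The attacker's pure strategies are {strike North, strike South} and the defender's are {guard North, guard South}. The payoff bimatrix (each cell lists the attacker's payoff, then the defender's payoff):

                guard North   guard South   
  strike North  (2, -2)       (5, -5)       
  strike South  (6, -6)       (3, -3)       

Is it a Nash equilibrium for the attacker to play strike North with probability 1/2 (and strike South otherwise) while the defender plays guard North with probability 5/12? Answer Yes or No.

No

Given the defender's mix q = 5/12, the attacker's payoff from strike North is 15/4 but from strike South is 17/4. The attacker strictly prefers strike South, so the attacker would not mix.
So the proposed profile is not a Nash equilibrium.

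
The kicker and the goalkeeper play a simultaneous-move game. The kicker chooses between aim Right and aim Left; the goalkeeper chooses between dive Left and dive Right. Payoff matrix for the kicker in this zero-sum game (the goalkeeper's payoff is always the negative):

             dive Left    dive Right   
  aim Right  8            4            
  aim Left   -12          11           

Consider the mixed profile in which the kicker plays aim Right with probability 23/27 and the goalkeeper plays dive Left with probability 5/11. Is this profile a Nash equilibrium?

Given the goalkeeper's mix q = 5/11, the kicker's payoff from aim Right is 64/11 but from aim Left is 6/11. The kicker strictly prefers aim Right, so the kicker would not mix.
So the proposed profile is not a Nash equilibrium.

No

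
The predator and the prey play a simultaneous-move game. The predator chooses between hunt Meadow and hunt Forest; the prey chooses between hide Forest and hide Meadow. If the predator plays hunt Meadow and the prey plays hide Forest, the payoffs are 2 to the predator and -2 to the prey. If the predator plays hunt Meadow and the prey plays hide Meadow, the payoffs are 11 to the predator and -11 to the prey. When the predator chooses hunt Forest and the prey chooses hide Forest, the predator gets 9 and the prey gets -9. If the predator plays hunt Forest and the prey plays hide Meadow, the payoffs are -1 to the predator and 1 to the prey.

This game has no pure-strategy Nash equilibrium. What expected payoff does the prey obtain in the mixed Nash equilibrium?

-101/19

The prey's indifference between hide Forest and hide Meadow determines the predator's mixing probability p:
  the prey's expected payoff from hide Forest: p·(-2) + (1−p)·(-9) = 7p - 9
  the prey's expected payoff from hide Meadow: p·(-11) + (1−p)·1 = -12p + 1
  7p - 9 = -12p + 1  ⇒  19p = 10  ⇒  p = 10/19.
At equilibrium the prey is indifferent across columns, so the prey's payoff equals the payoff from hide Forest: (10/19)·(-2) + (9/19)·(-9) = -101/19.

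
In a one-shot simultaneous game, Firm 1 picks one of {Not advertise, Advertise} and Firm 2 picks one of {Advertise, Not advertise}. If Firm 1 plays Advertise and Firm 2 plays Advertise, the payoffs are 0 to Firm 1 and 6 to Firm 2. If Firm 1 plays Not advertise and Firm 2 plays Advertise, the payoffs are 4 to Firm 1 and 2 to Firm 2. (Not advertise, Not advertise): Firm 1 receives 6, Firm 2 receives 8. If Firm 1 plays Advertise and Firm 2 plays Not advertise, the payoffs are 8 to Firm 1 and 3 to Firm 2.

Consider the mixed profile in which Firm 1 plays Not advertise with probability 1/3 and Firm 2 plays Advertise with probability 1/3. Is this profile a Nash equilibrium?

Check Firm 2's indifference given Firm 1's mix p = 1/3:
  payoff from Advertise = 14/3; payoff from Not advertise = 14/3 — equal.
Check Firm 1's indifference given Firm 2's mix q = 1/3:
  payoff from Not advertise = 16/3; payoff from Advertise = 16/3 — equal.
Both players are indifferent, so neither can profitably deviate.

Yes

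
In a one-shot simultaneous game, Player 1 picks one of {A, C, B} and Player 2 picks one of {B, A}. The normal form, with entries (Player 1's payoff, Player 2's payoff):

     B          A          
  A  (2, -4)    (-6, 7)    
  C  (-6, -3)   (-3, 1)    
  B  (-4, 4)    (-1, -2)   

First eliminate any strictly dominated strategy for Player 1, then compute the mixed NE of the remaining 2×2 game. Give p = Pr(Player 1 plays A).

Player 1's strategy C is strictly dominated by B: -4 > -6 and -1 > -3. Eliminate C.
Set Player 2's expected payoff from B equal to that from A:
  Player 2's payoff from B: p·(-4) + (1−p)·4 = -8p + 4
  Player 2's payoff from A: p·7 + (1−p)·(-2) = 9p - 2
  -8p + 4 = 9p - 2  ⇒  -17p = -6  ⇒  p = 6/17.

p = 6/17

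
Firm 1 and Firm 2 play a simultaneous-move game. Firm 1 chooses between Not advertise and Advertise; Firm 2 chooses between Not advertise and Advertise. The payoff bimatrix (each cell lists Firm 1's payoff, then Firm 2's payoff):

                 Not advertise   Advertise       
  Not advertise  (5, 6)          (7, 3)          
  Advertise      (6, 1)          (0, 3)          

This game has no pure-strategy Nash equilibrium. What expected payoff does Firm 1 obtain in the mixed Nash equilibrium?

For Firm 1 to be willing to mix, Firm 1 must be indifferent between Not advertise and Advertise, which pins down Firm 2's mix.
  Firm 1's payoff to Not advertise: q·5 + (1−q)·7 = -2q + 7
  Firm 1's payoff to Advertise: q·6 + (1−q)·0 = 6q
  -2q + 7 = 6q  ⇒  -8q = -7  ⇒  q = 7/8.
At equilibrium Firm 1 is indifferent across rows, so Firm 1's payoff equals the payoff from Not advertise: (7/8)·5 + (1/8)·7 = 21/4.

21/4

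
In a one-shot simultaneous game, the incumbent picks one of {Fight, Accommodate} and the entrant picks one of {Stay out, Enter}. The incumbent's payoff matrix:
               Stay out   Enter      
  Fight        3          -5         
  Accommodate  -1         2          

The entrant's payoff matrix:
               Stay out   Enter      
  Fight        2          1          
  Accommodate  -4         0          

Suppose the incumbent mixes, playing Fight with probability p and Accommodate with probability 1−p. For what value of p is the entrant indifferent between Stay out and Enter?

p = 4/5

The entrant's indifference between Stay out and Enter determines the incumbent's mixing probability p:
  the entrant's expected payoff from Stay out: p·2 + (1−p)·(-4) = 6p - 4
  the entrant's expected payoff from Enter: p·1 + (1−p)·0 = p
  6p - 4 = p  ⇒  5p = 4  ⇒  p = 4/5.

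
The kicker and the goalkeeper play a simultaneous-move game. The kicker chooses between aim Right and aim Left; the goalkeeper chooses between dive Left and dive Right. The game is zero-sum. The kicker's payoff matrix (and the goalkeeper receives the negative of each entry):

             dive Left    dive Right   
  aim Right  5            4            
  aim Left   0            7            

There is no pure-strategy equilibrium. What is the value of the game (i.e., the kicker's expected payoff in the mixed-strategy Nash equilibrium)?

v = 35/8

For the kicker to be willing to mix, the kicker must be indifferent between aim Right and aim Left, which pins down the goalkeeper's mix.
  the kicker's payoff to aim Right: q·5 + (1−q)·4 = q + 4
  the kicker's payoff to aim Left: q·0 + (1−q)·7 = -7q + 7
  q + 4 = -7q + 7  ⇒  8q = 3  ⇒  q = 3/8.
The value is the kicker's expected payoff against this mix (using aim Right): (3/8)·5 + (5/8)·4 = 35/8.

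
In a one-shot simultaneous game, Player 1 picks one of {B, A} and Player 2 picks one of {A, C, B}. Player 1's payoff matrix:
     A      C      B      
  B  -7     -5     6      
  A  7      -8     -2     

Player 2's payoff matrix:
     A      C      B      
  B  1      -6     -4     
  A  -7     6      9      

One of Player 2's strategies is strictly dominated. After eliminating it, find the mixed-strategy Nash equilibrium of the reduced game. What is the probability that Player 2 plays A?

Player 2's strategy C is strictly dominated by B: -4 > -6 and 9 > 6. Eliminate C.
In a mixed equilibrium Player 1 is indifferent between B and A; this condition fixes q.
  Player 1's payoff from B: q·(-7) + (1−q)·6 = -13q + 6
  Player 1's payoff from A: q·7 + (1−q)·(-2) = 9q - 2
  -13q + 6 = 9q - 2  ⇒  -22q = -8  ⇒  q = 4/11.

q = 4/11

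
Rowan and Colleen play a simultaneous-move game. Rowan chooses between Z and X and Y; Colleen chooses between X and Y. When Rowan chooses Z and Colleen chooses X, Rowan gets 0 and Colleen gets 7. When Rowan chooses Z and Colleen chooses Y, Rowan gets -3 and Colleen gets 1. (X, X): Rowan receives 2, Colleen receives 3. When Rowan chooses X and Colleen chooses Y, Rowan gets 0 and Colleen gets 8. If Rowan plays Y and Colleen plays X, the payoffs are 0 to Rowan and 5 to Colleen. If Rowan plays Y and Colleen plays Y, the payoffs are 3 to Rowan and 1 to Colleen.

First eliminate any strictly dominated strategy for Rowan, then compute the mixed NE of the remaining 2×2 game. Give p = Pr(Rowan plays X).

Rowan's strategy Z is strictly dominated by X: 2 > 0 and 0 > -3. Eliminate Z.
In a mixed equilibrium Colleen is indifferent between X and Y; this condition fixes p.
  Colleen's expected payoff from X: p·3 + (1−p)·5 = -2p + 5
  Colleen's expected payoff from Y: p·8 + (1−p)·1 = 7p + 1
  -2p + 5 = 7p + 1  ⇒  -9p = -4  ⇒  p = 4/9.

p = 4/9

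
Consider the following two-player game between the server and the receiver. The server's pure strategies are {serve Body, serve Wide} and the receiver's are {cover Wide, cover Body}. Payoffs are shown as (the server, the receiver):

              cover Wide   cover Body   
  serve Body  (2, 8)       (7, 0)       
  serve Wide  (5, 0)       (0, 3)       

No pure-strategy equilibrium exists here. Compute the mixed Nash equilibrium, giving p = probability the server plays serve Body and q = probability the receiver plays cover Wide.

In a mixed equilibrium the receiver is indifferent between cover Wide and cover Body; this condition fixes p.
  the receiver's payoff to cover Wide: p·8 + (1−p)·0 = 8p
  the receiver's payoff to cover Body: p·0 + (1−p)·3 = -3p + 3
  8p = -3p + 3  ⇒  11p = 3  ⇒  p = 3/11.
For the server to be willing to mix, the server must be indifferent between serve Body and serve Wide, which pins down the receiver's mix.
  the server's payoff from serve Body: q·2 + (1−q)·7 = -5q + 7
  the server's payoff from serve Wide: q·5 + (1−q)·0 = 5q
  -5q + 7 = 5q  ⇒  -10q = -7  ⇒  q = 7/10.

p = 3/11, q = 7/10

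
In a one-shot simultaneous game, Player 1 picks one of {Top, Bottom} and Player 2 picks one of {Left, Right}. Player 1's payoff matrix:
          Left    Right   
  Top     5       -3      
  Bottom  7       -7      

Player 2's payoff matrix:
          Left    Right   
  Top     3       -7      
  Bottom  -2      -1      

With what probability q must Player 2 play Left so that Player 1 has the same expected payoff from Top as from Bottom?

q = 2/3

Player 1's indifference between Top and Bottom determines Player 2's mixing probability q:
  Player 1's payoff to Top: q·5 + (1−q)·(-3) = 8q - 3
  Player 1's payoff to Bottom: q·7 + (1−q)·(-7) = 14q - 7
  8q - 3 = 14q - 7  ⇒  -6q = -4  ⇒  q = 2/3.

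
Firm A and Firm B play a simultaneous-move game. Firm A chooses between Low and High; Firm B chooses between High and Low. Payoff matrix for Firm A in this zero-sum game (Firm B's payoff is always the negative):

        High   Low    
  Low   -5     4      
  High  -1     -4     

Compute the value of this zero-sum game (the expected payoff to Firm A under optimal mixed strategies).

Set Firm A's expected payoff from Low equal to that from High:
  Firm A's payoff to Low: q·(-5) + (1−q)·4 = -9q + 4
  Firm A's payoff to High: q·(-1) + (1−q)·(-4) = 3q - 4
  -9q + 4 = 3q - 4  ⇒  -12q = -8  ⇒  q = 2/3.
The value is Firm A's expected payoff against this mix (using Low): (2/3)·(-5) + (1/3)·4 = -2.

v = -2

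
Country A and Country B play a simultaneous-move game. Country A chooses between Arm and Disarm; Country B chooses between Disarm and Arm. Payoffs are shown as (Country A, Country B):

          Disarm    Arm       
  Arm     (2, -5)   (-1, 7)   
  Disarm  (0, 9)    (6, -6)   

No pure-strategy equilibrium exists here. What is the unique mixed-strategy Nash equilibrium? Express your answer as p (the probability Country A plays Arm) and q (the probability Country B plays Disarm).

p = 5/9, q = 7/9

For Country B to be willing to mix, Country B must be indifferent between Disarm and Arm, which pins down Country A's mix.
  Country B's payoff to Disarm: p·(-5) + (1−p)·9 = -14p + 9
  Country B's payoff to Arm: p·7 + (1−p)·(-6) = 13p - 6
  -14p + 9 = 13p - 6  ⇒  -27p = -15  ⇒  p = 5/9.
Set Country A's expected payoff from Arm equal to that from Disarm:
  Country A's expected payoff from Arm: q·2 + (1−q)·(-1) = 3q - 1
  Country A's expected payoff from Disarm: q·0 + (1−q)·6 = -6q + 6
  3q - 1 = -6q + 6  ⇒  9q = 7  ⇒  q = 7/9.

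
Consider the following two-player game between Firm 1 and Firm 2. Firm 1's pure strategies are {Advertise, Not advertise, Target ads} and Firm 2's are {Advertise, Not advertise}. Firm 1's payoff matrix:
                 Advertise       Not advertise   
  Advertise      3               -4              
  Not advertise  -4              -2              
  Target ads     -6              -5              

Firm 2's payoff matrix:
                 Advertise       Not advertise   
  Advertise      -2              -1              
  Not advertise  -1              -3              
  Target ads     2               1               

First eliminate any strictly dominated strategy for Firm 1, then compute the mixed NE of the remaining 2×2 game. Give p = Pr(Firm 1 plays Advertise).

p = 2/3

Firm 1's strategy Target ads is strictly dominated by Not advertise: -4 > -6 and -2 > -5. Eliminate Target ads.
In a mixed equilibrium Firm 2 is indifferent between Advertise and Not advertise; this condition fixes p.
  Firm 2's expected payoff from Advertise: p·(-2) + (1−p)·(-1) = -p - 1
  Firm 2's expected payoff from Not advertise: p·(-1) + (1−p)·(-3) = 2p - 3
  -p - 1 = 2p - 3  ⇒  -3p = -2  ⇒  p = 2/3.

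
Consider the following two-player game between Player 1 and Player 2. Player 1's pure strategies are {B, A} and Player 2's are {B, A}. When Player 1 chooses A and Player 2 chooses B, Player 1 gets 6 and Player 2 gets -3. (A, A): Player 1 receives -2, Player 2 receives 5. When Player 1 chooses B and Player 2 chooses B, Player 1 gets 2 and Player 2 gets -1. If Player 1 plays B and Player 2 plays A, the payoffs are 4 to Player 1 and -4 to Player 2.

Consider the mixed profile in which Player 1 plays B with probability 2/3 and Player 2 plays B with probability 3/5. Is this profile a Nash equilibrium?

Given Player 1's mix p = 2/3, Player 2's payoff from B is -5/3 but from A is -1. Player 2 strictly prefers A, so Player 2 would not mix.
So the proposed profile is not a Nash equilibrium.

No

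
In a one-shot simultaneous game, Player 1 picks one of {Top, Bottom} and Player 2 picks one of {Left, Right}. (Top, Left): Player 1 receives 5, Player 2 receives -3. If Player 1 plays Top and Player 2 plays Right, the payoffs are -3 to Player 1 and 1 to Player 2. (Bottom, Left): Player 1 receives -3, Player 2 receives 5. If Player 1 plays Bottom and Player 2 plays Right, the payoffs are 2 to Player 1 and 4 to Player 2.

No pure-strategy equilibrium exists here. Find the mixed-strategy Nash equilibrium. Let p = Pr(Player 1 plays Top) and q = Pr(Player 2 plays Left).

p = 1/5, q = 5/13

Player 1's mix must leave Player 2 indifferent between Left and Right.
  Player 2's payoff to Left: p·(-3) + (1−p)·5 = -8p + 5
  Player 2's payoff to Right: p·1 + (1−p)·4 = -3p + 4
  -8p + 5 = -3p + 4  ⇒  -5p = -1  ⇒  p = 1/5.
Player 2's mix must leave Player 1 indifferent between Top and Bottom.
  Player 1's payoff to Top: q·5 + (1−q)·(-3) = 8q - 3
  Player 1's payoff to Bottom: q·(-3) + (1−q)·2 = -5q + 2
  8q - 3 = -5q + 2  ⇒  13q = 5  ⇒  q = 5/13.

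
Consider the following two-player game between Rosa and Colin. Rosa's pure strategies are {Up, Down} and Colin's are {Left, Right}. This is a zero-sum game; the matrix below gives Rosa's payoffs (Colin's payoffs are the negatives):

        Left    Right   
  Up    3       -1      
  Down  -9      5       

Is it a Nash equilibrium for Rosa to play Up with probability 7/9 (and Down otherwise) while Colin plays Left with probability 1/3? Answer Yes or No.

Yes

Check Colin's indifference given Rosa's mix p = 7/9:
  payoff from Left = -1/3; payoff from Right = -1/3 — equal.
Check Rosa's indifference given Colin's mix q = 1/3:
  payoff from Up = 1/3; payoff from Down = 1/3 — equal.
Both players are indifferent, so neither can profitably deviate.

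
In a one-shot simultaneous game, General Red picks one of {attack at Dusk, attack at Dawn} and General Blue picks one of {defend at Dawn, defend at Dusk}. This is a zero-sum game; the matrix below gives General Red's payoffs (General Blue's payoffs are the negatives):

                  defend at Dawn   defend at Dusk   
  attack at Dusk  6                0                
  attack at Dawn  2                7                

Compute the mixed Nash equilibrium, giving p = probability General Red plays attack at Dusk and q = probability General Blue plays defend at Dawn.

p = 5/11, q = 7/11

In a mixed equilibrium General Blue is indifferent between defend at Dawn and defend at Dusk; this condition fixes p.
  General Blue's payoff from defend at Dawn: p·(-6) + (1−p)·(-2) = -4p - 2
  General Blue's payoff from defend at Dusk: p·0 + (1−p)·(-7) = 7p - 7
  -4p - 2 = 7p - 7  ⇒  -11p = -5  ⇒  p = 5/11.
For General Red to be willing to mix, General Red must be indifferent between attack at Dusk and attack at Dawn, which pins down General Blue's mix.
  General Red's payoff to attack at Dusk: q·6 + (1−q)·0 = 6q
  General Red's payoff to attack at Dawn: q·2 + (1−q)·7 = -5q + 7
  6q = -5q + 7  ⇒  11q = 7  ⇒  q = 7/11.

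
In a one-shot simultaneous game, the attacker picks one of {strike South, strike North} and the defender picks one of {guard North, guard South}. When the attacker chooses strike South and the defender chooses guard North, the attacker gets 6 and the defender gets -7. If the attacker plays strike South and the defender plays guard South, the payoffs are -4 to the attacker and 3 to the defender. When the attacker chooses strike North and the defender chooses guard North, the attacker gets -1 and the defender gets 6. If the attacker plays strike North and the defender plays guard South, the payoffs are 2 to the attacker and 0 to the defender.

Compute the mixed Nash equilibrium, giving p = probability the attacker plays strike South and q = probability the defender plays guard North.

The defender's indifference between guard North and guard South determines the attacker's mixing probability p:
  the defender's payoff from guard North: p·(-7) + (1−p)·6 = -13p + 6
  the defender's payoff from guard South: p·3 + (1−p)·0 = 3p
  -13p + 6 = 3p  ⇒  -16p = -6  ⇒  p = 3/8.
Set the attacker's expected payoff from strike South equal to that from strike North:
  the attacker's payoff from strike South: q·6 + (1−q)·(-4) = 10q - 4
  the attacker's payoff from strike North: q·(-1) + (1−q)·2 = -3q + 2
  10q - 4 = -3q + 2  ⇒  13q = 6  ⇒  q = 6/13.

p = 3/8, q = 6/13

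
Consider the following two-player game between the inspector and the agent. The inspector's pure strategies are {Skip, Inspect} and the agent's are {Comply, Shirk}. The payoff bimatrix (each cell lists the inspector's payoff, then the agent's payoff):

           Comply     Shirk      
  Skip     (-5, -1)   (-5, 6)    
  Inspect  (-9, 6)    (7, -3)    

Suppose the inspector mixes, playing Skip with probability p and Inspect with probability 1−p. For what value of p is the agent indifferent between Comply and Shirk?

The agent's indifference between Comply and Shirk determines the inspector's mixing probability p:
  the agent's expected payoff from Comply: p·(-1) + (1−p)·6 = -7p + 6
  the agent's expected payoff from Shirk: p·6 + (1−p)·(-3) = 9p - 3
  -7p + 6 = 9p - 3  ⇒  -16p = -9  ⇒  p = 9/16.

p = 9/16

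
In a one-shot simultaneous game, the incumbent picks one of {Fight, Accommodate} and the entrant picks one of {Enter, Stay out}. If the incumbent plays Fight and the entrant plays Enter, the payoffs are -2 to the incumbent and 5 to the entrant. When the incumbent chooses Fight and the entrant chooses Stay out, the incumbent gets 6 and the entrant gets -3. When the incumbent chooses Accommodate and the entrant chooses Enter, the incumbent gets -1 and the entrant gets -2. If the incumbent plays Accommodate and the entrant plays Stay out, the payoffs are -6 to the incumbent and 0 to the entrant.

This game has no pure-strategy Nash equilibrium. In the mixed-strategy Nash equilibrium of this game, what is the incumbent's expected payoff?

-18/13

The incumbent's indifference between Fight and Accommodate determines the entrant's mixing probability q:
  the incumbent's payoff to Fight: q·(-2) + (1−q)·6 = -8q + 6
  the incumbent's payoff to Accommodate: q·(-1) + (1−q)·(-6) = 5q - 6
  -8q + 6 = 5q - 6  ⇒  -13q = -12  ⇒  q = 12/13.
At equilibrium the incumbent is indifferent across rows, so the incumbent's payoff equals the payoff from Fight: (12/13)·(-2) + (1/13)·6 = -18/13.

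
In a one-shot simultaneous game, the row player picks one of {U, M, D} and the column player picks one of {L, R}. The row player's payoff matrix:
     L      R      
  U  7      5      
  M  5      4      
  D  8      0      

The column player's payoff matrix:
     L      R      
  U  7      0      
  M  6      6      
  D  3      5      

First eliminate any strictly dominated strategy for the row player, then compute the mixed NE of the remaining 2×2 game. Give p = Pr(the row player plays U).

p = 2/9

The row player's strategy M is strictly dominated by U: 7 > 5 and 5 > 4. Eliminate M.
The column player's indifference between L and R determines the row player's mixing probability p:
  the column player's expected payoff from L: p·7 + (1−p)·3 = 4p + 3
  the column player's expected payoff from R: p·0 + (1−p)·5 = -5p + 5
  4p + 3 = -5p + 5  ⇒  9p = 2  ⇒  p = 2/9.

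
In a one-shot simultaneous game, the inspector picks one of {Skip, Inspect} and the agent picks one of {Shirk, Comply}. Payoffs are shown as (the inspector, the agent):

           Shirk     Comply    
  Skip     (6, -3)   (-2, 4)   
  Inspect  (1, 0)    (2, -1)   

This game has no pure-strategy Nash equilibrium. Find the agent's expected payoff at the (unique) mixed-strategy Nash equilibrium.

In a mixed equilibrium the agent is indifferent between Shirk and Comply; this condition fixes p.
  the agent's payoff from Shirk: p·(-3) + (1−p)·0 = -3p
  the agent's payoff from Comply: p·4 + (1−p)·(-1) = 5p - 1
  -3p = 5p - 1  ⇒  -8p = -1  ⇒  p = 1/8.
At equilibrium the agent is indifferent across columns, so the agent's payoff equals the payoff from Shirk: (1/8)·(-3) + (7/8)·0 = -3/8.

-3/8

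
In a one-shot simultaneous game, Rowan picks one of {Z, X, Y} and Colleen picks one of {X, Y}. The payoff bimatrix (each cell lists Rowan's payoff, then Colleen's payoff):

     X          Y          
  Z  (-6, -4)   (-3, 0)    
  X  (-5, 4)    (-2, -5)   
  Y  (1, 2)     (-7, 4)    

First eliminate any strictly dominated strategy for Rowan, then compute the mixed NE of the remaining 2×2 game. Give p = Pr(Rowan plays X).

p = 2/11

Rowan's strategy Z is strictly dominated by X: -5 > -6 and -2 > -3. Eliminate Z.
Colleen's indifference between X and Y determines Rowan's mixing probability p:
  Colleen's payoff to X: p·4 + (1−p)·2 = 2p + 2
  Colleen's payoff to Y: p·(-5) + (1−p)·4 = -9p + 4
  2p + 2 = -9p + 4  ⇒  11p = 2  ⇒  p = 2/11.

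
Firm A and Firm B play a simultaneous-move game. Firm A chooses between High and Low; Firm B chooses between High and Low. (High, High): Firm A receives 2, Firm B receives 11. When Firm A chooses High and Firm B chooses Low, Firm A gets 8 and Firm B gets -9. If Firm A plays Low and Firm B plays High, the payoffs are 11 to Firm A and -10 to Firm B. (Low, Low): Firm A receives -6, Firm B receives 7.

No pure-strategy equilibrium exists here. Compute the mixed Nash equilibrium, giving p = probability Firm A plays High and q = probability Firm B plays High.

In a mixed equilibrium Firm B is indifferent between High and Low; this condition fixes p.
  Firm B's payoff from High: p·11 + (1−p)·(-10) = 21p - 10
  Firm B's payoff from Low: p·(-9) + (1−p)·7 = -16p + 7
  21p - 10 = -16p + 7  ⇒  37p = 17  ⇒  p = 17/37.
For Firm A to be willing to mix, Firm A must be indifferent between High and Low, which pins down Firm B's mix.
  Firm A's payoff to High: q·2 + (1−q)·8 = -6q + 8
  Firm A's payoff to Low: q·11 + (1−q)·(-6) = 17q - 6
  -6q + 8 = 17q - 6  ⇒  -23q = -14  ⇒  q = 14/23.

p = 17/37, q = 14/23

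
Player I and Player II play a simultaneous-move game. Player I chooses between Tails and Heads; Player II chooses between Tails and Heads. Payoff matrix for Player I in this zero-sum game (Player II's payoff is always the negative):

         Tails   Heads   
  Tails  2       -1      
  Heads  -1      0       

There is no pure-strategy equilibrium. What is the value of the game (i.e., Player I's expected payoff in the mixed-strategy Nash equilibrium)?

v = -1/4

Player I's indifference between Tails and Heads determines Player II's mixing probability q:
  Player I's expected payoff from Tails: q·2 + (1−q)·(-1) = 3q - 1
  Player I's expected payoff from Heads: q·(-1) + (1−q)·0 = -q
  3q - 1 = -q  ⇒  4q = 1  ⇒  q = 1/4.
The value is Player I's expected payoff against this mix (using Tails): (1/4)·2 + (3/4)·(-1) = -1/4.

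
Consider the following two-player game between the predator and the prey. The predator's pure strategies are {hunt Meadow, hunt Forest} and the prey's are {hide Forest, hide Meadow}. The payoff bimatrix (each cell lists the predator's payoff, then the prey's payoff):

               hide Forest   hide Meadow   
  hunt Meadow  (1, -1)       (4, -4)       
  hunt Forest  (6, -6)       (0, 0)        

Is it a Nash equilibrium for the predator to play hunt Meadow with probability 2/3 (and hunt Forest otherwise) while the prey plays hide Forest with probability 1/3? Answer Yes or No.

No

Given the prey's mix q = 1/3, the predator's payoff from hunt Meadow is 3 but from hunt Forest is 2. The predator strictly prefers hunt Meadow, so the predator would not mix.
So the proposed profile is not a Nash equilibrium.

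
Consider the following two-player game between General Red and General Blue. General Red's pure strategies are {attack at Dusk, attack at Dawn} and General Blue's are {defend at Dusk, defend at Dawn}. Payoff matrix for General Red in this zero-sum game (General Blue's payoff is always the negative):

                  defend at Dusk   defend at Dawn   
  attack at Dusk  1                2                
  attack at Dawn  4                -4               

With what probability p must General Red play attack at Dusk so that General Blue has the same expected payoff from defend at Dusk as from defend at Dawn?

General Blue's indifference between defend at Dusk and defend at Dawn determines General Red's mixing probability p:
  General Blue's payoff from defend at Dusk: p·(-1) + (1−p)·(-4) = 3p - 4
  General Blue's payoff from defend at Dawn: p·(-2) + (1−p)·4 = -6p + 4
  3p - 4 = -6p + 4  ⇒  9p = 8  ⇒  p = 8/9.

p = 8/9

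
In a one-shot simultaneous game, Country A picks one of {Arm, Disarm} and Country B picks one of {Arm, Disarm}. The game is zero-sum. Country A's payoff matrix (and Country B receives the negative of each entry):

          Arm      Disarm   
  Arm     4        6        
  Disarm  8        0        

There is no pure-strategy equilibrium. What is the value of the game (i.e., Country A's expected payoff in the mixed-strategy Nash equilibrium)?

v = 24/5

Country A's indifference between Arm and Disarm determines Country B's mixing probability q:
  Country A's payoff from Arm: q·4 + (1−q)·6 = -2q + 6
  Country A's payoff from Disarm: q·8 + (1−q)·0 = 8q
  -2q + 6 = 8q  ⇒  -10q = -6  ⇒  q = 3/5.
The value is Country A's expected payoff against this mix (using Arm): (3/5)·4 + (2/5)·6 = 24/5.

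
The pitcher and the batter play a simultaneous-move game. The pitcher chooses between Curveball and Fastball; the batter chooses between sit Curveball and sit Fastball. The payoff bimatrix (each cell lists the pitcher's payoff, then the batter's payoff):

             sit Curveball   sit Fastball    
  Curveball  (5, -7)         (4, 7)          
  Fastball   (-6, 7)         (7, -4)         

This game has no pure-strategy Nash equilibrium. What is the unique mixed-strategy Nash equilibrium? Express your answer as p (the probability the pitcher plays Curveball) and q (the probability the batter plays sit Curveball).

p = 11/25, q = 3/14

In a mixed equilibrium the batter is indifferent between sit Curveball and sit Fastball; this condition fixes p.
  the batter's payoff to sit Curveball: p·(-7) + (1−p)·7 = -14p + 7
  the batter's payoff to sit Fastball: p·7 + (1−p)·(-4) = 11p - 4
  -14p + 7 = 11p - 4  ⇒  -25p = -11  ⇒  p = 11/25.
In a mixed equilibrium the pitcher is indifferent between Curveball and Fastball; this condition fixes q.
  the pitcher's payoff to Curveball: q·5 + (1−q)·4 = q + 4
  the pitcher's payoff to Fastball: q·(-6) + (1−q)·7 = -13q + 7
  q + 4 = -13q + 7  ⇒  14q = 3  ⇒  q = 3/14.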